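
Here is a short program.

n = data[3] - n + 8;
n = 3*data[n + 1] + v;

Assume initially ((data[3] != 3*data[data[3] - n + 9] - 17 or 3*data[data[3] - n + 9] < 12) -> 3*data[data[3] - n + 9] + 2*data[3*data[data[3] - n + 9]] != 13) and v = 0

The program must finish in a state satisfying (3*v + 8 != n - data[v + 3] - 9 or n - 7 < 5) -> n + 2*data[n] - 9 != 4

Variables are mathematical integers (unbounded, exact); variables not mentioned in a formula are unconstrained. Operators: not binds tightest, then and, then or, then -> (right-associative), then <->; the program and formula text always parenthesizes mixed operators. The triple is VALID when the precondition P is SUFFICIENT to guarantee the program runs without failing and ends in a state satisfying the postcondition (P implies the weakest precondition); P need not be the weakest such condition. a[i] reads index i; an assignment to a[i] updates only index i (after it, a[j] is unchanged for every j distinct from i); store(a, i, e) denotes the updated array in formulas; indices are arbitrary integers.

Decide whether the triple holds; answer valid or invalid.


Working backward. After the program, the postcondition (3*v + 8 != n - data[v + 3] - 9 or n - 7 < 5) -> n + 2*data[n] - 9 != 4 must hold; in canonical form it is (data[v + 3] + 3*v != n - 17 or n < 12) -> 2*data[n] + n != 13.
Before n := 3*data[n + 1] + v: (data[v + 3] + 2*v != 3*data[n + 1] - 17 or 3*data[n + 1] + v < 12) -> 2*data[3*data[n + 1] + v] + 3*data[n + 1] + v != 13
Before n := data[3] - n + 8: (data[v + 3] + 2*v != 3*data[data[3] - n + 9] - 17 or 3*data[data[3] - n + 9] + v < 12) -> 2*data[3*data[data[3] - n + 9] + v] + 3*data[data[3] - n + 9] + v != 13
The weakest precondition is (data[v + 3] + 2*v != 3*data[data[3] - n + 9] - 17 or 3*data[data[3] - n + 9] + v < 12) -> 2*data[3*data[data[3] - n + 9] + v] + 3*data[data[3] - n + 9] + v != 13.
Check whether ((data[3] != 3*data[data[3] - n + 9] - 17 or 3*data[data[3] - n + 9] < 12) -> 3*data[data[3] - n + 9] + 2*data[3*data[data[3] - n + 9]] != 13) and v = 0 implies it.
Every state satisfying the precondition satisfies the weakest precondition: the implication holds.
Answer: valid


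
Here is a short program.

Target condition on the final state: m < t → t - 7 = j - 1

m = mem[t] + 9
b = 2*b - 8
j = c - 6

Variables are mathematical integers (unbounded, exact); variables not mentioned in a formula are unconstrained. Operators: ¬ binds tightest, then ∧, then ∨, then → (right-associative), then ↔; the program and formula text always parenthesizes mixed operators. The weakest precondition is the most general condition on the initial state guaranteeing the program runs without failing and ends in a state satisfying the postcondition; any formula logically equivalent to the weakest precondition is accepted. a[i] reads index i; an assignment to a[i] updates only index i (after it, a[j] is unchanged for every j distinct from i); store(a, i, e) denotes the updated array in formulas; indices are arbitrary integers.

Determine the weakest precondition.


Working backward. After the program, the postcondition m < t → t - 7 = j - 1 must hold; in canonical form it is m < t → t = j + 6.
Before j := c - 6: m < t → t = c
Before b := 2*b - 8: m < t → t = c
Before m := mem[t] + 9: mem[t] < t - 9 → t = c
Answer: WP = mem[t] < t - 9 → t = c


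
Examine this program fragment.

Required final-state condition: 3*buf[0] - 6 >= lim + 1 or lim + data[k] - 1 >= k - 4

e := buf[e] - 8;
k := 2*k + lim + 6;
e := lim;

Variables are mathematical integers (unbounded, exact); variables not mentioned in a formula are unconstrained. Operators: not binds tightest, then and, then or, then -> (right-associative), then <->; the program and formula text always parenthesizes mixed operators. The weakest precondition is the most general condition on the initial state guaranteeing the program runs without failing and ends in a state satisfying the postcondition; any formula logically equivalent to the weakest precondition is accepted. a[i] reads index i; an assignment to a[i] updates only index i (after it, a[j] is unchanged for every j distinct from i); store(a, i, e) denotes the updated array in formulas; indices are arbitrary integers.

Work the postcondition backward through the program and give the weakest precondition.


Working backward. After the program, the postcondition 3*buf[0] - 6 >= lim + 1 or lim + data[k] - 1 >= k - 4 must hold; in canonical form it is 3*buf[0] >= lim + 7 or data[k] + lim >= k - 3.
Before e := lim: 3*buf[0] >= lim + 7 or data[k] + lim >= k - 3
Before k := 2*k + lim + 6: 3*buf[0] >= lim + 7 or data[2*k + lim + 6] >= 2*k + 3
Before e := buf[e] - 8: 3*buf[0] >= lim + 7 or data[2*k + lim + 6] >= 2*k + 3
Answer: WP = 3*buf[0] >= lim + 7 or data[2*k + lim + 6] >= 2*k + 3


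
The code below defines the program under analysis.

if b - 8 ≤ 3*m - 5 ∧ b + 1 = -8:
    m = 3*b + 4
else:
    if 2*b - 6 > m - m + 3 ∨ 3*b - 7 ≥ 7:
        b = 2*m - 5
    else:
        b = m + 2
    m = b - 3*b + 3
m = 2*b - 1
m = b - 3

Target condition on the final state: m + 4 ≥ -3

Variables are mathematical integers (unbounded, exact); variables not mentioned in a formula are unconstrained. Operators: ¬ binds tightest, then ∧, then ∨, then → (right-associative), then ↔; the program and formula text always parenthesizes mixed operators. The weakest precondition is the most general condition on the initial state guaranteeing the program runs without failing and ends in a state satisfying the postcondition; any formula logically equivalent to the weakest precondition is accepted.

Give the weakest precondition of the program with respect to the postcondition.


Working backward. After the program, the postcondition m + 4 ≥ -3 must hold; in canonical form it is m ≥ -7.
Before m := b - 3: b ≥ -4
Before m := 2*b - 1: b ≥ -4
Then branch requires b ≥ -4; else branch requires ((2*b > 9 ∨ 3*b ≥ 14) → 2*m ≥ 1) ∧ ((¬(2*b > 9 ∨ 3*b ≥ 14)) → m ≥ -6).
Before the if: ((b ≤ 3*m + 3 ∧ b = -9) → b ≥ -4) ∧ ((¬(b ≤ 3*m + 3 ∧ b = -9)) → (((2*b > 9 ∨ 3*b ≥ 14) → 2*m ≥ 1) ∧ ((¬(2*b > 9 ∨ 3*b ≥ 14)) → m ≥ -6)))
Answer: WP = ((b ≤ 3*m + 3 ∧ b = -9) → b ≥ -4) ∧ ((¬(b ≤ 3*m + 3 ∧ b = -9)) → (((2*b > 9 ∨ 3*b ≥ 14) → 2*m ≥ 1) ∧ ((¬(2*b > 9 ∨ 3*b ≥ 14)) → m ≥ -6)))


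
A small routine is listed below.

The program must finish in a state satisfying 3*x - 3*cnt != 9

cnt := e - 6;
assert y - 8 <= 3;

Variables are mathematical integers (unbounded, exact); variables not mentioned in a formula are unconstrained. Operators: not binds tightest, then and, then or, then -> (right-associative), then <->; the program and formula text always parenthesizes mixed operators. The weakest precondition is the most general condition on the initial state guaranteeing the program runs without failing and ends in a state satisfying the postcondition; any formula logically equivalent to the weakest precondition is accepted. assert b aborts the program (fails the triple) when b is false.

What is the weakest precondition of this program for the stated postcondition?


Working backward. After the program, the postcondition 3*x - 3*cnt != 9 must hold; in canonical form it is 3*x != 3*cnt + 9.
Before assert y - 8 <= 3: y <= 11 and 3*x != 3*cnt + 9
Before cnt := e - 6: y <= 11 and 3*x != 3*e - 9
Answer: WP = y <= 11 and 3*x != 3*e - 9


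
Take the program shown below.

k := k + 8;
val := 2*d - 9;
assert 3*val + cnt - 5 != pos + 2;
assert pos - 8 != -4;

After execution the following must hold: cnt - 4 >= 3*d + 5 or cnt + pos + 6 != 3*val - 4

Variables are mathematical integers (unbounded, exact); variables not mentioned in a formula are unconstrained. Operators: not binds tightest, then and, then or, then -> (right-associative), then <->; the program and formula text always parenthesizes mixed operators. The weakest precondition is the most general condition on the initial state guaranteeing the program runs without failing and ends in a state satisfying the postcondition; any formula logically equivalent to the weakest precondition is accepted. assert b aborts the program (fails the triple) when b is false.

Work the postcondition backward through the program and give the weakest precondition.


Working backward. After the program, the postcondition cnt - 4 >= 3*d + 5 or cnt + pos + 6 != 3*val - 4 must hold; in canonical form it is cnt >= 3*d + 9 or cnt + pos != 3*val - 10.
Before assert pos - 8 != -4: pos != 4 and (cnt >= 3*d + 9 or cnt + pos != 3*val - 10)
Before assert 3*val + cnt - 5 != pos + 2: cnt + 3*val != pos + 7 and pos != 4 and (cnt >= 3*d + 9 or cnt + pos != 3*val - 10)
Before val := 2*d - 9: cnt + 6*d != pos + 34 and pos != 4 and (cnt >= 3*d + 9 or cnt + pos != 6*d - 37)
Before k := k + 8: cnt + 6*d != pos + 34 and pos != 4 and (cnt >= 3*d + 9 or cnt + pos != 6*d - 37)
Answer: WP = cnt + 6*d != pos + 34 and pos != 4 and (cnt >= 3*d + 9 or cnt + pos != 6*d - 37)


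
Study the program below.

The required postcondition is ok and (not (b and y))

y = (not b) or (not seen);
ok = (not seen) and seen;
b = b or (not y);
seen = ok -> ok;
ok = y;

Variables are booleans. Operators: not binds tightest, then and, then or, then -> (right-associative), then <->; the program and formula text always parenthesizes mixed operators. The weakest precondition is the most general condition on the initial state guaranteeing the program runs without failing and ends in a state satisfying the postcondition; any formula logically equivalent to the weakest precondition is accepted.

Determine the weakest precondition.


Working backward. After the program, ok and (not (b and y)) must hold.
Before ok := y: y and (not (b and y))
Before seen := ok -> ok: y and (not (b and y))
Before b := b or (not y): y and (not ((b or (not y)) and y))
Before ok := (not seen) and seen: y and (not ((b or (not y)) and y))
Before y := (not b) or (not seen): ((not b) or (not seen)) and (not ((b or (not ((not b) or (not seen)))) and ((not b) or (not seen))))
Answer: WP = ((not b) or (not seen)) and (not ((b or (not ((not b) or (not seen)))) and ((not b) or (not seen))))


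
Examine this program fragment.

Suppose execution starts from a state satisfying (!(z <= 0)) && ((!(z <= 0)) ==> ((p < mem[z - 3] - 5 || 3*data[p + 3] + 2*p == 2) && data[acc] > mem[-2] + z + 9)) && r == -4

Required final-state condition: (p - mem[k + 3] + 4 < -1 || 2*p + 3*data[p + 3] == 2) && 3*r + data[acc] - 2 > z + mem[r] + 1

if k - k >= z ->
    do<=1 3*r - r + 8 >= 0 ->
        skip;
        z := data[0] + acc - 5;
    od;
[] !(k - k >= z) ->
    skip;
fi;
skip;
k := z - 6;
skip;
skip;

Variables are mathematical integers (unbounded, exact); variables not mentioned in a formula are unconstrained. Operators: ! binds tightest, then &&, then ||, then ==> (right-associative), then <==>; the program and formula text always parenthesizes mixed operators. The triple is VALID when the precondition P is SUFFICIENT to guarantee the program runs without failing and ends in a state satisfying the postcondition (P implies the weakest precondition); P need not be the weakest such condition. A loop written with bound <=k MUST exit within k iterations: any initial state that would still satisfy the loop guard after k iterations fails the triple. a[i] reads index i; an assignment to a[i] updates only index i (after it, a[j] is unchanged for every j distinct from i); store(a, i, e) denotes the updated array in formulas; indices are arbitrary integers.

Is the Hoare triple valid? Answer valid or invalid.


Working backward. After the program, the postcondition (p - mem[k + 3] + 4 < -1 || 2*p + 3*data[p + 3] == 2) && 3*r + data[acc] - 2 > z + mem[r] + 1 must hold; in canonical form it is (p < mem[k + 3] - 5 || 3*data[p + 3] + 2*p == 2) && data[acc] + 3*r > mem[r] + z + 3.
Before skip: (p < mem[k + 3] - 5 || 3*data[p + 3] + 2*p == 2) && data[acc] + 3*r > mem[r] + z + 3
Before skip: (p < mem[k + 3] - 5 || 3*data[p + 3] + 2*p == 2) && data[acc] + 3*r > mem[r] + z + 3
Before k := z - 6: (p < mem[z - 3] - 5 || 3*data[p + 3] + 2*p == 2) && data[acc] + 3*r > mem[r] + z + 3
Before skip: (p < mem[z - 3] - 5 || 3*data[p + 3] + 2*p == 2) && data[acc] + 3*r > mem[r] + z + 3
Then branch requires (2*r >= -8 ==> ((!(2*r >= -8)) && (p < mem[data[0] + acc - 8] - 5 || 3*data[p + 3] + 2*p == 2) && data[acc] + 3*r > data[0] + mem[r] + acc - 2)) && ((!(2*r >= -8)) ==> ((p < mem[z - 3] - 5 || 3*data[p + 3] + 2*p == 2) && data[acc] + 3*r > mem[r] + z + 3)); else branch requires (p < mem[z - 3] - 5 || 3*data[p + 3] + 2*p == 2) && data[acc] + 3*r > mem[r] + z + 3.
Before the if: (z <= 0 ==> ((2*r >= -8 ==> ((!(2*r >= -8)) && (p < mem[data[0] + acc - 8] - 5 || 3*data[p + 3] + 2*p == 2) && data[acc] + 3*r > data[0] + mem[r] + acc - 2)) && ((!(2*r >= -8)) ==> ((p < mem[z - 3] - 5 || 3*data[p + 3] + 2*p == 2) && data[acc] + 3*r > mem[r] + z + 3)))) && ((!(z <= 0)) ==> ((p < mem[z - 3] - 5 || 3*data[p + 3] + 2*p == 2) && data[acc] + 3*r > mem[r] + z + 3))
The weakest precondition is (z <= 0 ==> ((2*r >= -8 ==> ((!(2*r >= -8)) && (p < mem[data[0] + acc - 8] - 5 || 3*data[p + 3] + 2*p == 2) && data[acc] + 3*r > data[0] + mem[r] + acc - 2)) && ((!(2*r >= -8)) ==> ((p < mem[z - 3] - 5 || 3*data[p + 3] + 2*p == 2) && data[acc] + 3*r > mem[r] + z + 3)))) && ((!(z <= 0)) ==> ((p < mem[z - 3] - 5 || 3*data[p + 3] + 2*p == 2) && data[acc] + 3*r > mem[r] + z + 3)).
Check whether (!(z <= 0)) && ((!(z <= 0)) ==> ((p < mem[z - 3] - 5 || 3*data[p + 3] + 2*p == 2) && data[acc] > mem[-2] + z + 9)) && r == -4 implies it.
Countermodel: at the initial state acc = 7, data = {[-4] = 0, [-2] = 0, [-1] = 0, [0] = 0, [3] = 0, [7] = 0, [7038] = 0, elsewhere 0}, mem = {[-4] = 15215, [-2] = -7051, [-1] = 6, [0] = 6, [3] = 6, [7] = 6, [7038] = 6, elsewhere 6}, p = 0, r = -4, z = 7041, the precondition holds but the weakest precondition fails.
Answer: invalid


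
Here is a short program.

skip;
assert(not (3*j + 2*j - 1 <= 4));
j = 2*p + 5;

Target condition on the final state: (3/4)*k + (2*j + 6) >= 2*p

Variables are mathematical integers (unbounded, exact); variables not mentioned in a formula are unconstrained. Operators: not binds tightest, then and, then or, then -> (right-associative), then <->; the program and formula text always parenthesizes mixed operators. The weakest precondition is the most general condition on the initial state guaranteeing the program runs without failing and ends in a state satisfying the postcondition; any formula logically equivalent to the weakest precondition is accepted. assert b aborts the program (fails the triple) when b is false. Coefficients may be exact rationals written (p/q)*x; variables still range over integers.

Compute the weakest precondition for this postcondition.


Working backward. After the program, the postcondition (3/4)*k + (2*j + 6) >= 2*p must hold; in canonical form it is 2*j + (3/4)*k >= 2*p - 6.
Before j := 2*p + 5: (3/4)*k + 2*p >= -16
Before assert not (3*j + 2*j - 1 <= 4): (not (5*j <= 5)) and (3/4)*k + 2*p >= -16
Before skip: (not (5*j <= 5)) and (3/4)*k + 2*p >= -16
Answer: WP = (not (5*j <= 5)) and (3/4)*k + 2*p >= -16


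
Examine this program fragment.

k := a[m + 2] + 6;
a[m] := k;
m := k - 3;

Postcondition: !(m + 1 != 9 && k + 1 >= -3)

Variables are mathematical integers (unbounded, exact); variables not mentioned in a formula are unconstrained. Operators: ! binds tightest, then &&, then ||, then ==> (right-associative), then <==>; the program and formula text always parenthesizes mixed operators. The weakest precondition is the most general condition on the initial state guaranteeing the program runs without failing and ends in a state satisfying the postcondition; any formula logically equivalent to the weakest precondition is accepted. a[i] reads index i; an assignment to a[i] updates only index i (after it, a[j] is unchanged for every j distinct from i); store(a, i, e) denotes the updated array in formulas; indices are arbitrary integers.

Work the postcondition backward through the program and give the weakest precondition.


Working backward. After the program, the postcondition !(m + 1 != 9 && k + 1 >= -3) must hold; in canonical form it is !(m != 8 && k >= -4).
Before m := k - 3: !(k != 11 && k >= -4)
Before a[m] := k: !(k != 11 && k >= -4)
Before k := a[m + 2] + 6: !(a[m + 2] != 5 && a[m + 2] >= -10)
Answer: WP = !(a[m + 2] != 5 && a[m + 2] >= -10)


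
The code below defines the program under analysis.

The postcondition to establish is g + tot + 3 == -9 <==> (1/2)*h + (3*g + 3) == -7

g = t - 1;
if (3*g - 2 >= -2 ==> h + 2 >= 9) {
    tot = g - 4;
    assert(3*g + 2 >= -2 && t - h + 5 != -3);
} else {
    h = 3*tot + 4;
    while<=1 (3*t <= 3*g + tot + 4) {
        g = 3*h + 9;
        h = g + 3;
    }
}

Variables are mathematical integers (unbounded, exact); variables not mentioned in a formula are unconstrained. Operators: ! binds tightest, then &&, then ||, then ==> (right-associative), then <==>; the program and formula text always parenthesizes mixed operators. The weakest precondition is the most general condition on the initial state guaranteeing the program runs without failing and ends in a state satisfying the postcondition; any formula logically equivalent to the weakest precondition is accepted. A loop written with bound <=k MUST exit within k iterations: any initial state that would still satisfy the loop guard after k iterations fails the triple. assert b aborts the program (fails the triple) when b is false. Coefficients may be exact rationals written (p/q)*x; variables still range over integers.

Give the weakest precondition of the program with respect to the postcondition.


Working backward. After the program, the postcondition g + tot + 3 == -9 <==> (1/2)*h + (3*g + 3) == -7 must hold; in canonical form it is g + tot == -12 <==> 3*g + (1/2)*h == -10.
Then branch requires 3*g >= -4 && t != h - 8 && (2*g == -8 <==> 3*g + (1/2)*h == -10); else branch requires (3*t <= 3*g + tot + 4 ==> ((!(3*t <= 28*tot + 67)) && (10*tot == -33 <==> (63/2)*tot == -85))) && ((!(3*t <= 3*g + tot + 4)) ==> (g + tot == -12 <==> 3*g + (3/2)*tot == -12)).
Before the if: ((3*g >= 0 ==> h >= 7) ==> (3*g >= -4 && t != h - 8 && (2*g == -8 <==> 3*g + (1/2)*h == -10))) && ((!(3*g >= 0 ==> h >= 7)) ==> ((3*t <= 3*g + tot + 4 ==> ((!(3*t <= 28*tot + 67)) && (10*tot == -33 <==> (63/2)*tot == -85))) && ((!(3*t <= 3*g + tot + 4)) ==> (g + tot == -12 <==> 3*g + (3/2)*tot == -12))))
Before g := t - 1: ((3*t >= 3 ==> h >= 7) ==> (3*t >= -1 && t != h - 8 && (2*t == -6 <==> (1/2)*h + 3*t == -7))) && ((!(3*t >= 3 ==> h >= 7)) ==> ((tot >= -1 ==> ((!(3*t <= 28*tot + 67)) && (10*tot == -33 <==> (63/2)*tot == -85))) && ((!(tot >= -1)) ==> (t + tot == -11 <==> 3*t + (3/2)*tot == -9))))
Answer: WP = ((3*t >= 3 ==> h >= 7) ==> (3*t >= -1 && t != h - 8 && (2*t == -6 <==> (1/2)*h + 3*t == -7))) && ((!(3*t >= 3 ==> h >= 7)) ==> ((tot >= -1 ==> ((!(3*t <= 28*tot + 67)) && (10*tot == -33 <==> (63/2)*tot == -85))) && ((!(tot >= -1)) ==> (t + tot == -11 <==> 3*t + (3/2)*tot == -9))))


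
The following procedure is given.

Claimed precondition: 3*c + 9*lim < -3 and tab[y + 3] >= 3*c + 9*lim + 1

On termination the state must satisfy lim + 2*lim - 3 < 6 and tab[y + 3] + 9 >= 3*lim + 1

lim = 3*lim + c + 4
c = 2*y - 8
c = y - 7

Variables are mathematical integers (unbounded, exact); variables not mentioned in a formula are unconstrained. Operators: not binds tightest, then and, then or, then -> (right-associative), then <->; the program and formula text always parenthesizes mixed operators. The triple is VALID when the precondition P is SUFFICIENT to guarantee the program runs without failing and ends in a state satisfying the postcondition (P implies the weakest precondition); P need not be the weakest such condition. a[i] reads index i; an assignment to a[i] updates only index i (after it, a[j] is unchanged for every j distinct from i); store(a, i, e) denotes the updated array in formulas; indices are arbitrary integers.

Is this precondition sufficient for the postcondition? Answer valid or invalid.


Working backward. After the program, the postcondition lim + 2*lim - 3 < 6 and tab[y + 3] + 9 >= 3*lim + 1 must hold; in canonical form it is 3*lim < 9 and tab[y + 3] >= 3*lim - 8.
Before c := y - 7: 3*lim < 9 and tab[y + 3] >= 3*lim - 8
Before c := 2*y - 8: 3*lim < 9 and tab[y + 3] >= 3*lim - 8
Before lim := 3*lim + c + 4: 3*c + 9*lim < -3 and tab[y + 3] >= 3*c + 9*lim + 4
The weakest precondition is 3*c + 9*lim < -3 and tab[y + 3] >= 3*c + 9*lim + 4.
Check whether 3*c + 9*lim < -3 and tab[y + 3] >= 3*c + 9*lim + 1 implies it.
Countermodel: at the initial state c = -2, lim = 0, tab = {[0] = -3, elsewhere -3}, y = -3, the precondition holds but the weakest precondition fails.
Answer: invalid


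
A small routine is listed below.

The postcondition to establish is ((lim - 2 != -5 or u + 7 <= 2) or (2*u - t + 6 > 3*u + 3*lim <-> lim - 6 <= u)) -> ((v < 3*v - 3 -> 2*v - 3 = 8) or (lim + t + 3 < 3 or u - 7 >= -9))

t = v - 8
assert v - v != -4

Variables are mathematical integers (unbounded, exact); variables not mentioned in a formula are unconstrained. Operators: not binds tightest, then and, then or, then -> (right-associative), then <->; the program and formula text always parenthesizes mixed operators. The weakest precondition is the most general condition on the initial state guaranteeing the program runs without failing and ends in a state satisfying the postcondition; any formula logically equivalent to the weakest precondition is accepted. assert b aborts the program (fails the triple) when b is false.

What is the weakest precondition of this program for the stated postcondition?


Working backward. After the program, the postcondition ((lim - 2 != -5 or u + 7 <= 2) or (2*u - t + 6 > 3*u + 3*lim <-> lim - 6 <= u)) -> ((v < 3*v - 3 -> 2*v - 3 = 8) or (lim + t + 3 < 3 or u - 7 >= -9)) must hold; in canonical form it is (lim != -3 or u <= -5 or (3*lim + t + u < 6 <-> lim <= u + 6)) -> ((2*v > 3 -> 2*v = 11) or lim + t < 0 or u >= -2).
Before assert v - v != -4: (lim != -3 or u <= -5 or (3*lim + t + u < 6 <-> lim <= u + 6)) -> ((2*v > 3 -> 2*v = 11) or lim + t < 0 or u >= -2)
Before t := v - 8: (lim != -3 or u <= -5 or (3*lim + u + v < 14 <-> lim <= u + 6)) -> ((2*v > 3 -> 2*v = 11) or lim + v < 8 or u >= -2)
Answer: WP = (lim != -3 or u <= -5 or (3*lim + u + v < 14 <-> lim <= u + 6)) -> ((2*v > 3 -> 2*v = 11) or lim + v < 8 or u >= -2)


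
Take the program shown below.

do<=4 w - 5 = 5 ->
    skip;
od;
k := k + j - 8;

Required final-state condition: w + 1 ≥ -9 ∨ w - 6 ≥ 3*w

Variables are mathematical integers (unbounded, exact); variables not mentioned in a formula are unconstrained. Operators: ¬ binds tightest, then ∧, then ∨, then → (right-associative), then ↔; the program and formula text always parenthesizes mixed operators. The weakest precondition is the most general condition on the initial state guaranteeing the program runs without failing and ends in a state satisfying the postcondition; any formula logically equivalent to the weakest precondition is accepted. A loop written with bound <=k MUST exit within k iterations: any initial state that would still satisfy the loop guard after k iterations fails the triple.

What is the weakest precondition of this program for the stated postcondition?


Working backward. After the program, the postcondition w + 1 ≥ -9 ∨ w - 6 ≥ 3*w must hold; in canonical form it is w ≥ -10 ∨ 2*w ≤ -6.
Before k := k + j - 8: w ≥ -10 ∨ 2*w ≤ -6
Before the loop (bound <=4), unroll the exhaustion recursion (WP_0 = exit-now case; WP_j = one more guarded iteration, up to j = 4):
  WP_0: (¬(w = 10)) ∧ (w ≥ -10 ∨ 2*w ≤ -6)
  WP_1: (w = 10 → ((¬(w = 10)) ∧ (w ≥ -10 ∨ 2*w ≤ -6))) ∧ ((¬(w = 10)) → (w ≥ -10 ∨ 2*w ≤ -6))
  WP_2: (w = 10 → ((w = 10 → ((¬(w = 10)) ∧ (w ≥ -10 ∨ 2*w ≤ -6))) ∧ ((¬(w = 10)) → (w ≥ -10 ∨ 2*w ≤ -6)))) ∧ ((¬(w = 10)) → (w ≥ -10 ∨ 2*w ≤ -6))
  WP_3: (w = 10 → ((w = 10 → ((w = 10 → ((¬(w = 10)) ∧ (w ≥ -10 ∨ 2*w ≤ -6))) ∧ ((¬(w = 10)) → (w ≥ -10 ∨ 2*w ≤ -6)))) ∧ ((¬(w = 10)) → (w ≥ -10 ∨ 2*w ≤ -6)))) ∧ ((¬(w = 10)) → (w ≥ -10 ∨ 2*w ≤ -6))
  WP_4: (w = 10 → ((w = 10 → ((w = 10 → ((w = 10 → ((¬(w = 10)) ∧ (w ≥ -10 ∨ 2*w ≤ -6))) ∧ ((¬(w = 10)) → (w ≥ -10 ∨ 2*w ≤ -6)))) ∧ ((¬(w = 10)) → (w ≥ -10 ∨ 2*w ≤ -6)))) ∧ ((¬(w = 10)) → (w ≥ -10 ∨ 2*w ≤ -6)))) ∧ ((¬(w = 10)) → (w ≥ -10 ∨ 2*w ≤ -6))
So before the loop: (w = 10 → ((w = 10 → ((w = 10 → ((w = 10 → ((¬(w = 10)) ∧ (w ≥ -10 ∨ 2*w ≤ -6))) ∧ ((¬(w = 10)) → (w ≥ -10 ∨ 2*w ≤ -6)))) ∧ ((¬(w = 10)) → (w ≥ -10 ∨ 2*w ≤ -6)))) ∧ ((¬(w = 10)) → (w ≥ -10 ∨ 2*w ≤ -6)))) ∧ ((¬(w = 10)) → (w ≥ -10 ∨ 2*w ≤ -6))
Answer: WP = (w = 10 → ((w = 10 → ((w = 10 → ((w = 10 → ((¬(w = 10)) ∧ (w ≥ -10 ∨ 2*w ≤ -6))) ∧ ((¬(w = 10)) → (w ≥ -10 ∨ 2*w ≤ -6)))) ∧ ((¬(w = 10)) → (w ≥ -10 ∨ 2*w ≤ -6)))) ∧ ((¬(w = 10)) → (w ≥ -10 ∨ 2*w ≤ -6)))) ∧ ((¬(w = 10)) → (w ≥ -10 ∨ 2*w ≤ -6))


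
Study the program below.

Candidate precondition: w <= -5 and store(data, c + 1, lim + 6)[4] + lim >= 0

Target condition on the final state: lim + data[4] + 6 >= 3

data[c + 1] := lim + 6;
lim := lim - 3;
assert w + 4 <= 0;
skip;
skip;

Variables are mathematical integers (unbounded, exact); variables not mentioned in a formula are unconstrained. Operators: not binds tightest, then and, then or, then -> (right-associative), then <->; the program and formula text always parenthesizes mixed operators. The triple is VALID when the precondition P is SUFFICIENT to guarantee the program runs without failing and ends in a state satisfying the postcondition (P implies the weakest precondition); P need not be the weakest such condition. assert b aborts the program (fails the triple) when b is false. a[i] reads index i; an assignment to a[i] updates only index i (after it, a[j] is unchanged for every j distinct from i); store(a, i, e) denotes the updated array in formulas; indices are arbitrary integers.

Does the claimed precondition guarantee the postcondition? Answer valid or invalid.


Working backward. After the program, the postcondition lim + data[4] + 6 >= 3 must hold; in canonical form it is data[4] + lim >= -3.
Before skip: data[4] + lim >= -3
Before skip: data[4] + lim >= -3
Before assert w + 4 <= 0: w <= -4 and data[4] + lim >= -3
Before lim := lim - 3: w <= -4 and data[4] + lim >= 0
Before data[c + 1] := lim + 6: w <= -4 and store(data, c + 1, lim + 6)[4] + lim >= 0
The weakest precondition is w <= -4 and store(data, c + 1, lim + 6)[4] + lim >= 0.
Check whether w <= -5 and store(data, c + 1, lim + 6)[4] + lim >= 0 implies it.
Every state satisfying the precondition satisfies the weakest precondition: the implication holds.
Answer: valid


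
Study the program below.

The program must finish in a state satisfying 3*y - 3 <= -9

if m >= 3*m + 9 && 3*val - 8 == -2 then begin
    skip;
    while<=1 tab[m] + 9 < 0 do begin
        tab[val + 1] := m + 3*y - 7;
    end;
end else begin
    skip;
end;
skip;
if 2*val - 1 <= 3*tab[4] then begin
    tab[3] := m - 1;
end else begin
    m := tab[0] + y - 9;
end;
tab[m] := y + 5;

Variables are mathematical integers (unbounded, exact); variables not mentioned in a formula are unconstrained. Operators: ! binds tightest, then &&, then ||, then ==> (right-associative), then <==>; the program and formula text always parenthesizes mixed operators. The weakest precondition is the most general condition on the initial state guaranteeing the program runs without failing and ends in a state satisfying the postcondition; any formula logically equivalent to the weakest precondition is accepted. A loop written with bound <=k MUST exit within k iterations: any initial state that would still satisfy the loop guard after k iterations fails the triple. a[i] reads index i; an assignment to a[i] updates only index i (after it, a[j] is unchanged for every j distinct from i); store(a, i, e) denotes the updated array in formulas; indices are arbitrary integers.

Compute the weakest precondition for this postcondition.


Working backward. After the program, the postcondition 3*y - 3 <= -9 must hold; in canonical form it is 3*y <= -6.
Before tab[m] := y + 5: 3*y <= -6
Then branch requires 3*y <= -6; else branch requires 3*y <= -6.
Before the if: (2*val <= 3*tab[4] + 1 ==> 3*y <= -6) && ((!(2*val <= 3*tab[4] + 1)) ==> 3*y <= -6)
Before skip: (2*val <= 3*tab[4] + 1 ==> 3*y <= -6) && ((!(2*val <= 3*tab[4] + 1)) ==> 3*y <= -6)
Then branch requires (tab[m] < -9 ==> ((!(store(tab, val + 1, m + 3*y - 7)[m] < -9)) && (2*val <= 3*store(tab, val + 1, m + 3*y - 7)[4] + 1 ==> 3*y <= -6) && ((!(2*val <= 3*store(tab, val + 1, m + 3*y - 7)[4] + 1)) ==> 3*y <= -6))) && ((!(tab[m] < -9)) ==> ((2*val <= 3*tab[4] + 1 ==> 3*y <= -6) && ((!(2*val <= 3*tab[4] + 1)) ==> 3*y <= -6))); else branch requires (2*val <= 3*tab[4] + 1 ==> 3*y <= -6) && ((!(2*val <= 3*tab[4] + 1)) ==> 3*y <= -6).
Before the if: ((2*m <= -9 && 3*val == 6) ==> ((tab[m] < -9 ==> ((!(store(tab, val + 1, m + 3*y - 7)[m] < -9)) && (2*val <= 3*store(tab, val + 1, m + 3*y - 7)[4] + 1 ==> 3*y <= -6) && ((!(2*val <= 3*store(tab, val + 1, m + 3*y - 7)[4] + 1)) ==> 3*y <= -6))) && ((!(tab[m] < -9)) ==> ((2*val <= 3*tab[4] + 1 ==> 3*y <= -6) && ((!(2*val <= 3*tab[4] + 1)) ==> 3*y <= -6))))) && ((!(2*m <= -9 && 3*val == 6)) ==> ((2*val <= 3*tab[4] + 1 ==> 3*y <= -6) && ((!(2*val <= 3*tab[4] + 1)) ==> 3*y <= -6)))
Answer: WP = ((2*m <= -9 && 3*val == 6) ==> ((tab[m] < -9 ==> ((!(store(tab, val + 1, m + 3*y - 7)[m] < -9)) && (2*val <= 3*store(tab, val + 1, m + 3*y - 7)[4] + 1 ==> 3*y <= -6) && ((!(2*val <= 3*store(tab, val + 1, m + 3*y - 7)[4] + 1)) ==> 3*y <= -6))) && ((!(tab[m] < -9)) ==> ((2*val <= 3*tab[4] + 1 ==> 3*y <= -6) && ((!(2*val <= 3*tab[4] + 1)) ==> 3*y <= -6))))) && ((!(2*m <= -9 && 3*val == 6)) ==> ((2*val <= 3*tab[4] + 1 ==> 3*y <= -6) && ((!(2*val <= 3*tab[4] + 1)) ==> 3*y <= -6)))


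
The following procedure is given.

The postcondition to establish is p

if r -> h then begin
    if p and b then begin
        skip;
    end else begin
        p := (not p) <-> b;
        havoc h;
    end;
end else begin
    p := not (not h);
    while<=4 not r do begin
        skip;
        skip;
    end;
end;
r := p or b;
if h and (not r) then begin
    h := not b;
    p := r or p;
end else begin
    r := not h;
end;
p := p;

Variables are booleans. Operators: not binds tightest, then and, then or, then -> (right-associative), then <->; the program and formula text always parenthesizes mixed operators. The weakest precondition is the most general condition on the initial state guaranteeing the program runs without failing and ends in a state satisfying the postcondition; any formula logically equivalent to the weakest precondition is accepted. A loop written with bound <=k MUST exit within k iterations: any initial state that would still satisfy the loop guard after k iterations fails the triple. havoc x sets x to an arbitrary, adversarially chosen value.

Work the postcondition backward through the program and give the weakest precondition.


Working backward. After the program, p must hold.
Before p := p: p
Then branch requires r or p; else branch requires p.
Before the if: ((h and (not r)) -> (r or p)) and ((not (h and (not r))) -> p)
Before r := p or b: ((h and (not (p or b))) -> (p or b)) and ((not (h and (not (p or b)))) -> p)
Then branch requires ((p and b) -> (((h and (not (p or b))) -> (p or b)) and ((not (h and (not (p or b)))) -> p))) and ((not (p and b)) -> (((not (((not p) <-> b) or b)) -> (((not p) <-> b) or b)) and ((((not p) <-> b) or b) -> ((not p) <-> b)) and ((not p) <-> b))); else branch requires ((not r) -> (((not r) -> (((not r) -> (((not r) -> (r and ((h and (not (h or b))) -> (h or b)) and ((not (h and (not (h or b)))) -> h))) and (r -> (((h and (not (h or b))) -> (h or b)) and ((not (h and (not (h or b)))) -> h))))) and (r -> (((h and (not (h or b))) -> (h or b)) and ((not (h and (not (h or b)))) -> h))))) and (r -> (((h and (not (h or b))) -> (h or b)) and ((not (h and (not (h or b)))) -> h))))) and (r -> (((h and (not (h or b))) -> (h or b)) and ((not (h and (not (h or b)))) -> h))).
Before the if: ((r -> h) -> (((p and b) -> (((h and (not (p or b))) -> (p or b)) and ((not (h and (not (p or b)))) -> p))) and ((not (p and b)) -> (((not (((not p) <-> b) or b)) -> (((not p) <-> b) or b)) and ((((not p) <-> b) or b) -> ((not p) <-> b)) and ((not p) <-> b))))) and ((not (r -> h)) -> (((not r) -> (((not r) -> (((not r) -> (((not r) -> (r and ((h and (not (h or b))) -> (h or b)) and ((not (h and (not (h or b)))) -> h))) and (r -> (((h and (not (h or b))) -> (h or b)) and ((not (h and (not (h or b)))) -> h))))) and (r -> (((h and (not (h or b))) -> (h or b)) and ((not (h and (not (h or b)))) -> h))))) and (r -> (((h and (not (h or b))) -> (h or b)) and ((not (h and (not (h or b)))) -> h))))) and (r -> (((h and (not (h or b))) -> (h or b)) and ((not (h and (not (h or b)))) -> h)))))
Answer: WP = ((r -> h) -> (((p and b) -> (((h and (not (p or b))) -> (p or b)) and ((not (h and (not (p or b)))) -> p))) and ((not (p and b)) -> (((not (((not p) <-> b) or b)) -> (((not p) <-> b) or b)) and ((((not p) <-> b) or b) -> ((not p) <-> b)) and ((not p) <-> b))))) and ((not (r -> h)) -> (((not r) -> (((not r) -> (((not r) -> (((not r) -> (r and ((h and (not (h or b))) -> (h or b)) and ((not (h and (not (h or b)))) -> h))) and (r -> (((h and (not (h or b))) -> (h or b)) and ((not (h and (not (h or b)))) -> h))))) and (r -> (((h and (not (h or b))) -> (h or b)) and ((not (h and (not (h or b)))) -> h))))) and (r -> (((h and (not (h or b))) -> (h or b)) and ((not (h and (not (h or b)))) -> h))))) and (r -> (((h and (not (h or b))) -> (h or b)) and ((not (h and (not (h or b)))) -> h)))))


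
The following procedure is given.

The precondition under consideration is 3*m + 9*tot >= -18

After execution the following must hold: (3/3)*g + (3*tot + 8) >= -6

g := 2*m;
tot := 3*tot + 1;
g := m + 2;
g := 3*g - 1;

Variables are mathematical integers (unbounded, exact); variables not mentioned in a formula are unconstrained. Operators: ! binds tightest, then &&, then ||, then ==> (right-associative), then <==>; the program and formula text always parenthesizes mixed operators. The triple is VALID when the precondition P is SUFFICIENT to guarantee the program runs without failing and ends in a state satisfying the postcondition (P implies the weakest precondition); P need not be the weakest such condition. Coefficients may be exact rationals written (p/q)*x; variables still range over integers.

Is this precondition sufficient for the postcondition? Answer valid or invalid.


Working backward. After the program, the postcondition (3/3)*g + (3*tot + 8) >= -6 must hold; in canonical form it is g + 3*tot >= -14.
Before g := 3*g - 1: 3*g + 3*tot >= -13
Before g := m + 2: 3*m + 3*tot >= -19
Before tot := 3*tot + 1: 3*m + 9*tot >= -22
Before g := 2*m: 3*m + 9*tot >= -22
The weakest precondition is 3*m + 9*tot >= -22.
Check whether 3*m + 9*tot >= -18 implies it.
Every state satisfying the precondition satisfies the weakest precondition: the implication holds.
Answer: valid


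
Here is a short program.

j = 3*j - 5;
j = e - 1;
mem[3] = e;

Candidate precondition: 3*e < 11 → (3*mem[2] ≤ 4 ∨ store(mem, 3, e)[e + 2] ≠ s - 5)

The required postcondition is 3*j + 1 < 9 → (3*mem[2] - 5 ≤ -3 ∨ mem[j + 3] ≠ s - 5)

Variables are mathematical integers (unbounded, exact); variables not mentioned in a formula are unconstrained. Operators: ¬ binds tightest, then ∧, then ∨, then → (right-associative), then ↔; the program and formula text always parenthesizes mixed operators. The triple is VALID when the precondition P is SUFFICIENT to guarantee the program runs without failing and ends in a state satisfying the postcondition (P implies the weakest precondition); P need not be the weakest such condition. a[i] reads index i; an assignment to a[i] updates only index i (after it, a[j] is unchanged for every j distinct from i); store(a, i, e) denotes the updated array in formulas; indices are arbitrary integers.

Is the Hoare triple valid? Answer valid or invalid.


Working backward. After the program, the postcondition 3*j + 1 < 9 → (3*mem[2] - 5 ≤ -3 ∨ mem[j + 3] ≠ s - 5) must hold; in canonical form it is 3*j < 8 → (3*mem[2] ≤ 2 ∨ mem[j + 3] ≠ s - 5).
Before mem[3] := e: 3*j < 8 → (3*mem[2] ≤ 2 ∨ store(mem, 3, e)[j + 3] ≠ s - 5)
Before j := e - 1: 3*e < 11 → (3*mem[2] ≤ 2 ∨ store(mem, 3, e)[e + 2] ≠ s - 5)
Before j := 3*j - 5: 3*e < 11 → (3*mem[2] ≤ 2 ∨ store(mem, 3, e)[e + 2] ≠ s - 5)
The weakest precondition is 3*e < 11 → (3*mem[2] ≤ 2 ∨ store(mem, 3, e)[e + 2] ≠ s - 5).
Check whether 3*e < 11 → (3*mem[2] ≤ 4 ∨ store(mem, 3, e)[e + 2] ≠ s - 5) implies it.
Countermodel: at the initial state e = 3, mem = {[2] = 1, [3] = 1, [5] = 1, elsewhere 1}, s = 6, the precondition holds but the weakest precondition fails.
Answer: invalid


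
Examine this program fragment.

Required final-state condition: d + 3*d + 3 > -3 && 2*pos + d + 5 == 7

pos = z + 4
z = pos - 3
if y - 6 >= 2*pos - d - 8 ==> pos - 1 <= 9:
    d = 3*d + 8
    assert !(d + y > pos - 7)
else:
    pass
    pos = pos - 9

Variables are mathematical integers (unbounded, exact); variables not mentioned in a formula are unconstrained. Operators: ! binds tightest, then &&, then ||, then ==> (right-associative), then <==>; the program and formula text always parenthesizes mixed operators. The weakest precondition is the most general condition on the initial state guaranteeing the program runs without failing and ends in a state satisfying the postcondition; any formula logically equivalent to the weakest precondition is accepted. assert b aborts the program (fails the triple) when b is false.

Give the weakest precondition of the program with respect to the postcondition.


Working backward. After the program, the postcondition d + 3*d + 3 > -3 && 2*pos + d + 5 == 7 must hold; in canonical form it is 4*d > -6 && d + 2*pos == 2.
Then branch requires (!(3*d + y > pos - 15)) && 12*d > -38 && 3*d + 2*pos == -6; else branch requires 4*d > -6 && d + 2*pos == 20.
Before the if: ((d + y >= 2*pos - 2 ==> pos <= 10) ==> ((!(3*d + y > pos - 15)) && 12*d > -38 && 3*d + 2*pos == -6)) && ((!(d + y >= 2*pos - 2 ==> pos <= 10)) ==> (4*d > -6 && d + 2*pos == 20))
Before z := pos - 3: ((d + y >= 2*pos - 2 ==> pos <= 10) ==> ((!(3*d + y > pos - 15)) && 12*d > -38 && 3*d + 2*pos == -6)) && ((!(d + y >= 2*pos - 2 ==> pos <= 10)) ==> (4*d > -6 && d + 2*pos == 20))
Before pos := z + 4: ((d + y >= 2*z + 6 ==> z <= 6) ==> ((!(3*d + y > z - 11)) && 12*d > -38 && 3*d + 2*z == -14)) && ((!(d + y >= 2*z + 6 ==> z <= 6)) ==> (4*d > -6 && d + 2*z == 12))
Answer: WP = ((d + y >= 2*z + 6 ==> z <= 6) ==> ((!(3*d + y > z - 11)) && 12*d > -38 && 3*d + 2*z == -14)) && ((!(d + y >= 2*z + 6 ==> z <= 6)) ==> (4*d > -6 && d + 2*z == 12))


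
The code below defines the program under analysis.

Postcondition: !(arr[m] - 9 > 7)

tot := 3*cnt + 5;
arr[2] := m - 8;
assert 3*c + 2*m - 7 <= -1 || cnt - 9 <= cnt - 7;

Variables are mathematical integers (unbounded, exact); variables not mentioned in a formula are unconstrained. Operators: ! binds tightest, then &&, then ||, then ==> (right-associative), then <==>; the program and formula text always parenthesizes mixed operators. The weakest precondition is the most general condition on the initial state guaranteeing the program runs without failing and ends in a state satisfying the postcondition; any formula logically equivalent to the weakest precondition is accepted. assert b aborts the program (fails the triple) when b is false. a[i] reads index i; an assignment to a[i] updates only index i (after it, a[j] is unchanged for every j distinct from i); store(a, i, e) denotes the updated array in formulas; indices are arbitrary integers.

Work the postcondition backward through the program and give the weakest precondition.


Working backward. After the program, the postcondition !(arr[m] - 9 > 7) must hold; in canonical form it is !(arr[m] > 16).
Before assert 3*c + 2*m - 7 <= -1 || cnt - 9 <= cnt - 7: !(arr[m] > 16)
Before arr[2] := m - 8: !(store(arr, 2, m - 8)[m] > 16)
Before tot := 3*cnt + 5: !(store(arr, 2, m - 8)[m] > 16)
Answer: WP = !(store(arr, 2, m - 8)[m] > 16)
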